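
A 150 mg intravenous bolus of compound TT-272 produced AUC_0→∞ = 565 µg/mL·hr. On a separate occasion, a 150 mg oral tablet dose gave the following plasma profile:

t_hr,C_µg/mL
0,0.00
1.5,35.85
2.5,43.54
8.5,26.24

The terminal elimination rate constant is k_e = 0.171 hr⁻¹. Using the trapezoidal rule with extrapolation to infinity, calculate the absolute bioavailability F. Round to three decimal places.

F = 0.760

Trapezoidal AUC_0→8.5 (oral tablet):
  [0→1.5]: (0.00+35.85)/2 × 1.5 = 26.8875
  [1.5→2.5]: (35.85+43.54)/2 × 1 = 39.695
  [2.5→8.5]: (43.54+26.24)/2 × 6 = 209.34
  Sum = 275.9225 µg/mL·hr
Tail: C_last/k_e = 26.24/0.171 = 153.450
AUC_0→∞ (oral tablet) = 275.9225 + 153.450 = 429.3725 µg/mL·hr
F = (AUC_ev/D_ev)/(AUC_iv/D_iv) = (429.3725/150)/(565/150) = 2.86248/3.76667 = 0.7599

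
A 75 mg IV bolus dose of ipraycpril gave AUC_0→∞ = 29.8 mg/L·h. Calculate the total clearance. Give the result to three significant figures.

CL = Dose_iv / AUC_0→∞
   = 75 / 29.8 = 2.51678 L/h

CL = 2.52 L/h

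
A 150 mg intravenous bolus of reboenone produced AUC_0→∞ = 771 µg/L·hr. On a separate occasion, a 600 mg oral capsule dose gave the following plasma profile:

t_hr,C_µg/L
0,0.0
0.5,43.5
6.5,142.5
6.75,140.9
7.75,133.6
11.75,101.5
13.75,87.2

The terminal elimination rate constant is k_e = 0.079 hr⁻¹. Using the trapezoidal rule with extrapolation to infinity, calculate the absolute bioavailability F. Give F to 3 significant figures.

Trapezoidal AUC_0→13.75 (oral capsule):
  [0→0.5]: (0.0+43.5)/2 × 0.5 = 10.875
  [0.5→6.5]: (43.5+142.5)/2 × 6 = 558.0
  [6.5→6.75]: (142.5+140.9)/2 × 0.25 = 35.425
  [6.75→7.75]: (140.9+133.6)/2 × 1 = 137.25
  [7.75→11.75]: (133.6+101.5)/2 × 4 = 470.2
  [11.75→13.75]: (101.5+87.2)/2 × 2 = 188.7
  Sum = 1400.45 µg/L·hr
Tail: C_last/k_e = 87.2/0.079 = 1103.797
AUC_0→∞ (oral capsule) = 1400.45 + 1103.797 = 2504.247 µg/L·hr
F = (AUC_ev/D_ev)/(AUC_iv/D_iv) = (2504.247/600)/(771/150) = 4.173745/5.14 = 0.8120

F = 0.812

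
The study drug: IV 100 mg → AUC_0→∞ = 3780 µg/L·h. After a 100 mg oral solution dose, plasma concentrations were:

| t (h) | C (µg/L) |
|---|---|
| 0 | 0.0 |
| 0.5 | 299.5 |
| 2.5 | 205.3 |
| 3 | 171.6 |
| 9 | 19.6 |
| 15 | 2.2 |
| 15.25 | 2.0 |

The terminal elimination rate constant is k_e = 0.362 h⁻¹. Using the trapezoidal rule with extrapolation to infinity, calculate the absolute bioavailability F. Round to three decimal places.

F = 0.349

Trapezoidal AUC_0→15.25 (oral solution):
  [0→0.5]: (0.0+299.5)/2 × 0.5 = 74.875
  [0.5→2.5]: (299.5+205.3)/2 × 2 = 504.8
  [2.5→3]: (205.3+171.6)/2 × 0.5 = 94.225
  [3→9]: (171.6+19.6)/2 × 6 = 573.6
  [9→15]: (19.6+2.2)/2 × 6 = 65.4
  [15→15.25]: (2.2+2.0)/2 × 0.25 = 0.525
  Sum = 1313.425 µg/L·h
Tail: C_last/k_e = 2.0/0.362 = 5.525
AUC_0→∞ (oral solution) = 1313.425 + 5.525 = 1318.95 µg/L·h
F = (AUC_ev/D_ev)/(AUC_iv/D_iv) = (1318.95/100)/(3780/100) = 13.1895/37.8 = 0.3489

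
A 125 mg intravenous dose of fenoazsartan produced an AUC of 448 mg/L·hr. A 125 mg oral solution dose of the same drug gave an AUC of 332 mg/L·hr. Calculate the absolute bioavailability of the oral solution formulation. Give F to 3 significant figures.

F = 0.741

F = (AUC_ev / D_ev) / (AUC_iv / D_iv)
  = (332/125) / (448/125)
  = 2.656 / 3.584 = 0.7411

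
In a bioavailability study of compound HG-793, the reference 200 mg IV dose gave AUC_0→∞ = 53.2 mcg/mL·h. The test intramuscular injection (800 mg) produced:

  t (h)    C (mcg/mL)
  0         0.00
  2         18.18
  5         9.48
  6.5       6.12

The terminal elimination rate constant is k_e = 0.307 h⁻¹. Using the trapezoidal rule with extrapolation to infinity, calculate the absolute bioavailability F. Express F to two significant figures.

Trapezoidal AUC_0→6.5 (intramuscular injection):
  [0→2]: (0.00+18.18)/2 × 2 = 18.18
  [2→5]: (18.18+9.48)/2 × 3 = 41.49
  [5→6.5]: (9.48+6.12)/2 × 1.5 = 11.7
  Sum = 71.37 mcg/mL·h
Tail: C_last/k_e = 6.12/0.307 = 19.935
AUC_0→∞ (intramuscular injection) = 71.37 + 19.935 = 91.305 mcg/mL·h
F = (AUC_ev/D_ev)/(AUC_iv/D_iv) = (91.305/800)/(53.2/200) = 0.11413125/0.266 = 0.4291

F = 0.43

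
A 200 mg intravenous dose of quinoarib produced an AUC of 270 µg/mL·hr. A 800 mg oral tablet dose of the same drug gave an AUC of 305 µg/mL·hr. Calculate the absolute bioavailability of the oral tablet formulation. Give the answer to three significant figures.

F = (AUC_ev / D_ev) / (AUC_iv / D_iv)
  = (305/800) / (270/200)
  = 0.38125 / 1.35 = 0.2824

F = 0.282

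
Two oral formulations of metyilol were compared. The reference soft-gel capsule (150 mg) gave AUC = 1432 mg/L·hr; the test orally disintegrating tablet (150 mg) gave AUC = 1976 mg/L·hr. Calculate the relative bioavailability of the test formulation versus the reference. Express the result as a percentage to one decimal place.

F_rel = 138.0%

F_rel = (AUC_test/D_test) / (AUC_ref/D_ref)
      = (1976/150) / (1432/150)
      = 13.1733 / 9.54667 = 1.3799 = 137.99%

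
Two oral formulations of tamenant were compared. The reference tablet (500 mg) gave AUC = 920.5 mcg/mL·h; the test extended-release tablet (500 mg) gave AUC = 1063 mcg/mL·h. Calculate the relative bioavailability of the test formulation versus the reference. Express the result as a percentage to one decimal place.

F_rel = 115.5%

F_rel = (AUC_test/D_test) / (AUC_ref/D_ref)
      = (1063/500) / (920.5/500)
      = 2.126 / 1.841 = 1.1548 = 115.48%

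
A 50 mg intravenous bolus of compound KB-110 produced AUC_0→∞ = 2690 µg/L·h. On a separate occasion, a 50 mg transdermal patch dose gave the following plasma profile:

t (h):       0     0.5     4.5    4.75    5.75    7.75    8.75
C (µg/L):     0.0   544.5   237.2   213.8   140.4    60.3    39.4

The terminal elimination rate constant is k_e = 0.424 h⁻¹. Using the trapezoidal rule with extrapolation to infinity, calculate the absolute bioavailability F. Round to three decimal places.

Trapezoidal AUC_0→8.75 (transdermal patch):
  [0→0.5]: (0.0+544.5)/2 × 0.5 = 136.125
  [0.5→4.5]: (544.5+237.2)/2 × 4 = 1563.4
  [4.5→4.75]: (237.2+213.8)/2 × 0.25 = 56.375
  [4.75→5.75]: (213.8+140.4)/2 × 1 = 177.1
  [5.75→7.75]: (140.4+60.3)/2 × 2 = 200.7
  [7.75→8.75]: (60.3+39.4)/2 × 1 = 49.85
  Sum = 2183.55 µg/L·h
Tail: C_last/k_e = 39.4/0.424 = 92.925
AUC_0→∞ (transdermal patch) = 2183.55 + 92.925 = 2276.475 µg/L·h
F = (AUC_ev/D_ev)/(AUC_iv/D_iv) = (2276.475/50)/(2690/50) = 45.5295/53.8 = 0.8463

F = 0.846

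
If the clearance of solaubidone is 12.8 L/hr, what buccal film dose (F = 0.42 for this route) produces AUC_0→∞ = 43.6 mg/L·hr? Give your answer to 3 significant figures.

Dose = 1330 mg

Dose = CL × AUC_0→∞ / F
     = 12.8 × 43.6 / 0.42 = 1328.76 mg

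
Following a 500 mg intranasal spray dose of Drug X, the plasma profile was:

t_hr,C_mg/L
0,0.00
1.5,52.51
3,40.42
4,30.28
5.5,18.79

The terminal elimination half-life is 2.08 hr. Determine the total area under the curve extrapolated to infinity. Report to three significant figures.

AUC = 238 mg/L·hr

Trapezoidal AUC_0→5.5:
  [0→1.5]: (0.00+52.51)/2 × 1.5 = 39.3825
  [1.5→3]: (52.51+40.42)/2 × 1.5 = 69.6975
  [3→4]: (40.42+30.28)/2 × 1 = 35.35
  [4→5.5]: (30.28+18.79)/2 × 1.5 = 36.8025
  Sum = 181.2325 mg/L·hr
k_e = ln2 / t½ = 0.693147 / 2.08 = 0.3332 hr^-1
Extrapolated tail: C_last / k_e = 18.79 / 0.3332 = 56.393
AUC_0→∞ = 181.2325 + 56.393 = 237.6255 mg/L·hr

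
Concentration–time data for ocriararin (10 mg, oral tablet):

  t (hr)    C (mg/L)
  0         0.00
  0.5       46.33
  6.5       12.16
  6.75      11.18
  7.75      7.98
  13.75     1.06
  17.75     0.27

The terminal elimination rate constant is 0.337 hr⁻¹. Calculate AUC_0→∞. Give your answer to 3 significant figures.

Trapezoidal AUC_0→17.75:
  [0→0.5]: (0.00+46.33)/2 × 0.5 = 11.5825
  [0.5→6.5]: (46.33+12.16)/2 × 6 = 175.47
  [6.5→6.75]: (12.16+11.18)/2 × 0.25 = 2.9175
  [6.75→7.75]: (11.18+7.98)/2 × 1 = 9.58
  [7.75→13.75]: (7.98+1.06)/2 × 6 = 27.12
  [13.75→17.75]: (1.06+0.27)/2 × 4 = 2.66
  Sum = 229.33 mg/L·hr
Extrapolated tail: C_last / k_e = 0.27 / 0.337 = 0.801
AUC_0→∞ = 229.33 + 0.801 = 230.131 mg/L·hr

AUC = 230 mg/L·hr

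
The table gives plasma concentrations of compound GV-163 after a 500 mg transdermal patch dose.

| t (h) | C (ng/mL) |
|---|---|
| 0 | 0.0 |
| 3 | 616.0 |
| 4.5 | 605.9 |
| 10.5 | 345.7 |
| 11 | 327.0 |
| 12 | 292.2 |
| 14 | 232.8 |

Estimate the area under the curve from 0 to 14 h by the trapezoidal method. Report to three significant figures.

Trapezoidal AUC_0→14:
  [0→3]: (0.0+616.0)/2 × 3 = 924.0
  [3→4.5]: (616.0+605.9)/2 × 1.5 = 916.425
  [4.5→10.5]: (605.9+345.7)/2 × 6 = 2854.8
  [10.5→11]: (345.7+327.0)/2 × 0.5 = 168.175
  [11→12]: (327.0+292.2)/2 × 1 = 309.6
  [12→14]: (292.2+232.8)/2 × 2 = 525.0
  Sum = 5698.0 ng/mL·h

AUC = 5700 ng/mL·h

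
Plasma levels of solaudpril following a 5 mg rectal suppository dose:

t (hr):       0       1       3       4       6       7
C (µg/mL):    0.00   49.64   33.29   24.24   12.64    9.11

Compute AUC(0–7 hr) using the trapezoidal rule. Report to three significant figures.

AUC = 184 µg/mL·hr

Trapezoidal AUC_0→7:
  [0→1]: (0.00+49.64)/2 × 1 = 24.82
  [1→3]: (49.64+33.29)/2 × 2 = 82.93
  [3→4]: (33.29+24.24)/2 × 1 = 28.765
  [4→6]: (24.24+12.64)/2 × 2 = 36.88
  [6→7]: (12.64+9.11)/2 × 1 = 10.875
  Sum = 184.27 µg/mL·hr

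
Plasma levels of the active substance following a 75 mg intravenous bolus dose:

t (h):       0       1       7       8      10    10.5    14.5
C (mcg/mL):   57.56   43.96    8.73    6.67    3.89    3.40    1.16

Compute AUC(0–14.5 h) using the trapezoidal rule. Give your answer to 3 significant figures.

Trapezoidal AUC_0→14.5:
  [0→1]: (57.56+43.96)/2 × 1 = 50.76
  [1→7]: (43.96+8.73)/2 × 6 = 158.07
  [7→8]: (8.73+6.67)/2 × 1 = 7.7
  [8→10]: (6.67+3.89)/2 × 2 = 10.56
  [10→10.5]: (3.89+3.40)/2 × 0.5 = 1.8225
  [10.5→14.5]: (3.40+1.16)/2 × 4 = 9.12
  Sum = 238.0325 mcg/mL·h

AUC = 238 mcg/mL·h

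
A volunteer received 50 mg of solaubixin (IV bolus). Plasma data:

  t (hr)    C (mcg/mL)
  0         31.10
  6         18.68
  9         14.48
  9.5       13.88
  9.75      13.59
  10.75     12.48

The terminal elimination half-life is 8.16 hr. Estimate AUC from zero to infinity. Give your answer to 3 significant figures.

AUC = 370 mcg/mL·hr

Trapezoidal AUC_0→10.75:
  [0→6]: (31.10+18.68)/2 × 6 = 149.34
  [6→9]: (18.68+14.48)/2 × 3 = 49.74
  [9→9.5]: (14.48+13.88)/2 × 0.5 = 7.09
  [9.5→9.75]: (13.88+13.59)/2 × 0.25 = 3.43375
  [9.75→10.75]: (13.59+12.48)/2 × 1 = 13.035
  Sum = 222.63875 mcg/mL·hr
k_e = ln2 / t½ = 0.693147 / 8.16 = 0.0849 hr^-1
Extrapolated tail: C_last / k_e = 12.48 / 0.0849 = 146.996
AUC_0→∞ = 222.63875 + 146.996 = 369.63475 mcg/mL·hr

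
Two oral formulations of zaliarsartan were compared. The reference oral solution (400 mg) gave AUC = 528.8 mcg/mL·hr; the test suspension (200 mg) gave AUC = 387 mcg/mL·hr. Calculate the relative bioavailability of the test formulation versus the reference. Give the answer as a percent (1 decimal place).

F_rel = (AUC_test/D_test) / (AUC_ref/D_ref)
      = (387/200) / (528.8/400)
      = 1.935 / 1.322 = 1.4637 = 146.37%

F_rel = 146.4%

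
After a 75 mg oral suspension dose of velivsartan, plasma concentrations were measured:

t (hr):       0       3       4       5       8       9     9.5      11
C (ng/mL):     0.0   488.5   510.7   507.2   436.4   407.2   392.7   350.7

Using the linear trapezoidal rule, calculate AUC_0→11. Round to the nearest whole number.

AUC = 4336 ng/mL·hr

Trapezoidal AUC_0→11:
  [0→3]: (0.0+488.5)/2 × 3 = 732.75
  [3→4]: (488.5+510.7)/2 × 1 = 499.6
  [4→5]: (510.7+507.2)/2 × 1 = 508.95
  [5→8]: (507.2+436.4)/2 × 3 = 1415.4
  [8→9]: (436.4+407.2)/2 × 1 = 421.8
  [9→9.5]: (407.2+392.7)/2 × 0.5 = 199.975
  [9.5→11]: (392.7+350.7)/2 × 1.5 = 557.55
  Sum = 4336.025 ng/mL·hr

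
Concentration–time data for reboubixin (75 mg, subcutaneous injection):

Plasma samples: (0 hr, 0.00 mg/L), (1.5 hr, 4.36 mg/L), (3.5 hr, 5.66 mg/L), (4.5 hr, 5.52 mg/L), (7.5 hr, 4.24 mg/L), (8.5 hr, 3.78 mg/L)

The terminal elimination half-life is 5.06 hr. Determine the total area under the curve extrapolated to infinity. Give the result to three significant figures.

Trapezoidal AUC_0→8.5:
  [0→1.5]: (0.00+4.36)/2 × 1.5 = 3.27
  [1.5→3.5]: (4.36+5.66)/2 × 2 = 10.02
  [3.5→4.5]: (5.66+5.52)/2 × 1 = 5.59
  [4.5→7.5]: (5.52+4.24)/2 × 3 = 14.64
  [7.5→8.5]: (4.24+3.78)/2 × 1 = 4.01
  Sum = 37.53 mg/L·hr
k_e = ln2 / t½ = 0.693147 / 5.06 = 0.1370 hr^-1
Extrapolated tail: C_last / k_e = 3.78 / 0.137 = 27.591
AUC_0→∞ = 37.53 + 27.591 = 65.121 mg/L·hr

AUC = 65.1 mg/L·hr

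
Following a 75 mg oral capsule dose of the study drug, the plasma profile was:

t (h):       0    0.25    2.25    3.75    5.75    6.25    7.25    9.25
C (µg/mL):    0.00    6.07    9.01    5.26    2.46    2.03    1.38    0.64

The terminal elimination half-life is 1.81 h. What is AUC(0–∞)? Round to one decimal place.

Trapezoidal AUC_0→9.25:
  [0→0.25]: (0.00+6.07)/2 × 0.25 = 0.75875
  [0.25→2.25]: (6.07+9.01)/2 × 2 = 15.08
  [2.25→3.75]: (9.01+5.26)/2 × 1.5 = 10.7025
  [3.75→5.75]: (5.26+2.46)/2 × 2 = 7.72
  [5.75→6.25]: (2.46+2.03)/2 × 0.5 = 1.1225
  [6.25→7.25]: (2.03+1.38)/2 × 1 = 1.705
  [7.25→9.25]: (1.38+0.64)/2 × 2 = 2.02
  Sum = 39.10875 µg/mL·h
k_e = ln2 / t½ = 0.693147 / 1.81 = 0.3830 h^-1
Extrapolated tail: C_last / k_e = 0.64 / 0.383 = 1.671
AUC_0→∞ = 39.10875 + 1.671 = 40.77975 µg/mL·h

AUC = 40.8 µg/mL·h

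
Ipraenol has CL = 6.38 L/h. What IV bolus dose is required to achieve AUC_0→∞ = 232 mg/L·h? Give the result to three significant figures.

Dose = 1480 mg

Dose_iv = CL × AUC_0→∞
     = 6.38 × 232 = 1480.16 mg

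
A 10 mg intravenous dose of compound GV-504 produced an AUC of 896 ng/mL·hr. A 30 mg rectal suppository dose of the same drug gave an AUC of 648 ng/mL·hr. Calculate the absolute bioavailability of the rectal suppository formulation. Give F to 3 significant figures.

F = (AUC_ev / D_ev) / (AUC_iv / D_iv)
  = (648/30) / (896/10)
  = 21.6 / 89.6 = 0.2411

F = 0.241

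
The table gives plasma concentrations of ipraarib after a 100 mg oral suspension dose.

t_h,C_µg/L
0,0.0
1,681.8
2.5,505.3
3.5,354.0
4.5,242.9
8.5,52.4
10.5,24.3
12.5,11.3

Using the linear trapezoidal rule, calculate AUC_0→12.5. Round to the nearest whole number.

AUC = 2662 µg/L·h

Trapezoidal AUC_0→12.5:
  [0→1]: (0.0+681.8)/2 × 1 = 340.9
  [1→2.5]: (681.8+505.3)/2 × 1.5 = 890.325
  [2.5→3.5]: (505.3+354.0)/2 × 1 = 429.65
  [3.5→4.5]: (354.0+242.9)/2 × 1 = 298.45
  [4.5→8.5]: (242.9+52.4)/2 × 4 = 590.6
  [8.5→10.5]: (52.4+24.3)/2 × 2 = 76.7
  [10.5→12.5]: (24.3+11.3)/2 × 2 = 35.6
  Sum = 2662.225 µg/L·h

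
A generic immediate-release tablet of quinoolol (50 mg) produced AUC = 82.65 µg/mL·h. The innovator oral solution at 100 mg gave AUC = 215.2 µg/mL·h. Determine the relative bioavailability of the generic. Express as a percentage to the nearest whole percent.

F_rel = 77%

F_rel = (AUC_test/D_test) / (AUC_ref/D_ref)
      = (82.65/50) / (215.2/100)
      = 1.653 / 2.152 = 0.7681 = 76.81%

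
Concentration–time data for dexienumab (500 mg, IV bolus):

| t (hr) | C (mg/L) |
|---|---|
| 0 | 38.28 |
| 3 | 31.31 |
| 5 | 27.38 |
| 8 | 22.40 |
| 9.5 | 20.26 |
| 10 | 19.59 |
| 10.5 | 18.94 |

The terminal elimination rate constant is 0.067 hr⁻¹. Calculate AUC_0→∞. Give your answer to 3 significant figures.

Trapezoidal AUC_0→10.5:
  [0→3]: (38.28+31.31)/2 × 3 = 104.385
  [3→5]: (31.31+27.38)/2 × 2 = 58.69
  [5→8]: (27.38+22.40)/2 × 3 = 74.67
  [8→9.5]: (22.40+20.26)/2 × 1.5 = 31.995
  [9.5→10]: (20.26+19.59)/2 × 0.5 = 9.9625
  [10→10.5]: (19.59+18.94)/2 × 0.5 = 9.6325
  Sum = 289.335 mg/L·hr
Extrapolated tail: C_last / k_e = 18.94 / 0.067 = 282.687
AUC_0→∞ = 289.335 + 282.687 = 572.022 mg/L·hr

AUC = 572 mg/L·hr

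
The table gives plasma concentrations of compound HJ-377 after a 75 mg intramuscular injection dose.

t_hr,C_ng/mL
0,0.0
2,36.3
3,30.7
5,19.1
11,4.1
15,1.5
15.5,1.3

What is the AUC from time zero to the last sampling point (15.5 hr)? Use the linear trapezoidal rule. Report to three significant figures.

AUC = 201 ng/mL·hr

Trapezoidal AUC_0→15.5:
  [0→2]: (0.0+36.3)/2 × 2 = 36.3
  [2→3]: (36.3+30.7)/2 × 1 = 33.5
  [3→5]: (30.7+19.1)/2 × 2 = 49.8
  [5→11]: (19.1+4.1)/2 × 6 = 69.6
  [11→15]: (4.1+1.5)/2 × 4 = 11.2
  [15→15.5]: (1.5+1.3)/2 × 0.5 = 0.7
  Sum = 201.1 ng/mL·hr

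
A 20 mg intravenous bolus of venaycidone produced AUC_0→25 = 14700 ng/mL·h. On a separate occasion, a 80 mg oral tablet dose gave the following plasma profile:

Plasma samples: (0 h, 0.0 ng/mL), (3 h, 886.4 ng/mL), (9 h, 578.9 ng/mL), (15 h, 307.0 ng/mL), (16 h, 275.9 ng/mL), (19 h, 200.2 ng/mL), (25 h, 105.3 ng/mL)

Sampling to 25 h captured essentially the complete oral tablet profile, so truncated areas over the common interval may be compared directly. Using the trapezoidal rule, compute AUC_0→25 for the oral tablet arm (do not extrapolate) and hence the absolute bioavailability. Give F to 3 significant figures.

Trapezoidal AUC_0→25 (oral tablet):
  [0→3]: (0.0+886.4)/2 × 3 = 1329.6
  [3→9]: (886.4+578.9)/2 × 6 = 4395.9
  [9→15]: (578.9+307.0)/2 × 6 = 2657.7
  [15→16]: (307.0+275.9)/2 × 1 = 291.45
  [16→19]: (275.9+200.2)/2 × 3 = 714.15
  [19→25]: (200.2+105.3)/2 × 6 = 916.5
  Sum = 10305.3 ng/mL·h
F = (AUC_ev/D_ev)/(AUC_iv/D_iv) = (10305.3/80)/(14700/20) = 128.81625/735 = 0.1753

F = 0.175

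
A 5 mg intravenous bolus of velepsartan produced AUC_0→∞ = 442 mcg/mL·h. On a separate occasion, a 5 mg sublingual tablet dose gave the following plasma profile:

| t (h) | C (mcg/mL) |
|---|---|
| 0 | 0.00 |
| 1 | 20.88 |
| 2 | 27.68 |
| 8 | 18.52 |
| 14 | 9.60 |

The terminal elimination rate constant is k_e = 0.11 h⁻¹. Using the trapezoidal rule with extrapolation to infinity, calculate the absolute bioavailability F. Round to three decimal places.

F = 0.780

Trapezoidal AUC_0→14 (sublingual tablet):
  [0→1]: (0.00+20.88)/2 × 1 = 10.44
  [1→2]: (20.88+27.68)/2 × 1 = 24.28
  [2→8]: (27.68+18.52)/2 × 6 = 138.6
  [8→14]: (18.52+9.60)/2 × 6 = 84.36
  Sum = 257.68 mcg/mL·h
Tail: C_last/k_e = 9.60/0.11 = 87.273
AUC_0→∞ (sublingual tablet) = 257.68 + 87.273 = 344.953 mcg/mL·h
F = (AUC_ev/D_ev)/(AUC_iv/D_iv) = (344.953/5)/(442/5) = 68.9906/88.4 = 0.7804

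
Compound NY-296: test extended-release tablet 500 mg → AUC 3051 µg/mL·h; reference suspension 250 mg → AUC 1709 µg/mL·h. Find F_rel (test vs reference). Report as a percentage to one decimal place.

F_rel = 89.3%

F_rel = (AUC_test/D_test) / (AUC_ref/D_ref)
      = (3051/500) / (1709/250)
      = 6.102 / 6.836 = 0.8926 = 89.26%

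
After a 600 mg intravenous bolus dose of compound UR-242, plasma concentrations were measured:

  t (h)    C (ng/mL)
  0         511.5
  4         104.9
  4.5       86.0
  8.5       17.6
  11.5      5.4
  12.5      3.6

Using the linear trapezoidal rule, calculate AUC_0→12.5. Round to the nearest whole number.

Trapezoidal AUC_0→12.5:
  [0→4]: (511.5+104.9)/2 × 4 = 1232.8
  [4→4.5]: (104.9+86.0)/2 × 0.5 = 47.725
  [4.5→8.5]: (86.0+17.6)/2 × 4 = 207.2
  [8.5→11.5]: (17.6+5.4)/2 × 3 = 34.5
  [11.5→12.5]: (5.4+3.6)/2 × 1 = 4.5
  Sum = 1526.725 ng/mL·h

AUC = 1527 ng/mL·h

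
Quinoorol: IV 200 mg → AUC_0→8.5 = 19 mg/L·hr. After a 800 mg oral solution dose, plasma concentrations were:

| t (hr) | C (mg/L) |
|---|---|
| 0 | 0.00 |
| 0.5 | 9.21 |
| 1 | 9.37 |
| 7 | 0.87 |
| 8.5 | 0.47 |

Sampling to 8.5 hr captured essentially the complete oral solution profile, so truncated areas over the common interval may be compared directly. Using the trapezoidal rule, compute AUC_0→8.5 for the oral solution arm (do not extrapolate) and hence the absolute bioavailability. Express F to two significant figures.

Trapezoidal AUC_0→8.5 (oral solution):
  [0→0.5]: (0.00+9.21)/2 × 0.5 = 2.3025
  [0.5→1]: (9.21+9.37)/2 × 0.5 = 4.645
  [1→7]: (9.37+0.87)/2 × 6 = 30.72
  [7→8.5]: (0.87+0.47)/2 × 1.5 = 1.005
  Sum = 38.6725 mg/L·hr
F = (AUC_ev/D_ev)/(AUC_iv/D_iv) = (38.6725/800)/(19/200) = 0.048340625/0.095 = 0.5088

F = 0.51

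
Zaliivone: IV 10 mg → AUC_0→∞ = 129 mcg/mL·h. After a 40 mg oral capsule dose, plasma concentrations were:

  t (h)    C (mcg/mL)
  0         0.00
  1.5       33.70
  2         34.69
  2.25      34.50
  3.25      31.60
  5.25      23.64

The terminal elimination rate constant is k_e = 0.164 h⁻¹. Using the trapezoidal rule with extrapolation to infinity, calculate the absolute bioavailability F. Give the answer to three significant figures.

Trapezoidal AUC_0→5.25 (oral capsule):
  [0→1.5]: (0.00+33.70)/2 × 1.5 = 25.275
  [1.5→2]: (33.70+34.69)/2 × 0.5 = 17.0975
  [2→2.25]: (34.69+34.50)/2 × 0.25 = 8.64875
  [2.25→3.25]: (34.50+31.60)/2 × 1 = 33.05
  [3.25→5.25]: (31.60+23.64)/2 × 2 = 55.24
  Sum = 139.31125 mcg/mL·h
Tail: C_last/k_e = 23.64/0.164 = 144.146
AUC_0→∞ (oral capsule) = 139.31125 + 144.146 = 283.45725 mcg/mL·h
F = (AUC_ev/D_ev)/(AUC_iv/D_iv) = (283.45725/40)/(129/10) = 7.08643/12.9 = 0.5493

F = 0.549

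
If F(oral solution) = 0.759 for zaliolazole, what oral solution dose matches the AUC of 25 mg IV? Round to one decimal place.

For equal systemic exposure: F × D_ev = D_iv
D_ev = D_iv / F = 25 / 0.759 = 32.9381 mg

D_oral = 32.9 mg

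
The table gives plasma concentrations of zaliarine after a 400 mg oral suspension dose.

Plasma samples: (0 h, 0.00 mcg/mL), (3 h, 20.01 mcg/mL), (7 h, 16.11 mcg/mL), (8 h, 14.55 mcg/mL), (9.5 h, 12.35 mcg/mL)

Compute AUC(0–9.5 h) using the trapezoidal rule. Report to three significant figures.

AUC = 138 mcg/mL·h

Trapezoidal AUC_0→9.5:
  [0→3]: (0.00+20.01)/2 × 3 = 30.015
  [3→7]: (20.01+16.11)/2 × 4 = 72.24
  [7→8]: (16.11+14.55)/2 × 1 = 15.33
  [8→9.5]: (14.55+12.35)/2 × 1.5 = 20.175
  Sum = 137.76 mcg/mL·h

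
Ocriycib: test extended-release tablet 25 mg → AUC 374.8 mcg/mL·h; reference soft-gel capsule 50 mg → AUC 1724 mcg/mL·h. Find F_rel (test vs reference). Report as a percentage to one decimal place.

F_rel = 43.5%

F_rel = (AUC_test/D_test) / (AUC_ref/D_ref)
      = (374.8/25) / (1724/50)
      = 14.992 / 34.48 = 0.4348 = 43.48%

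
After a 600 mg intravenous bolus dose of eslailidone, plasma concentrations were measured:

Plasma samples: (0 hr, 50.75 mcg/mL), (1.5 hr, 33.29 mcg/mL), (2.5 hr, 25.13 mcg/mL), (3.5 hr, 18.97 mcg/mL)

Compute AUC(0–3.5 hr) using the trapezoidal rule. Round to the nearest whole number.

AUC = 114 mcg/mL·hr

Trapezoidal AUC_0→3.5:
  [0→1.5]: (50.75+33.29)/2 × 1.5 = 63.03
  [1.5→2.5]: (33.29+25.13)/2 × 1 = 29.21
  [2.5→3.5]: (25.13+18.97)/2 × 1 = 22.05
  Sum = 114.29 mcg/mL·hr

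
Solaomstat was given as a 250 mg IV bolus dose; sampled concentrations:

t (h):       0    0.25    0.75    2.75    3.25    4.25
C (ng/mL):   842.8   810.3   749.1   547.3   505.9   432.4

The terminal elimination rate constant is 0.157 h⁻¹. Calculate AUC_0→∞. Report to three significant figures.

Trapezoidal AUC_0→4.25:
  [0→0.25]: (842.8+810.3)/2 × 0.25 = 206.6375
  [0.25→0.75]: (810.3+749.1)/2 × 0.5 = 389.85
  [0.75→2.75]: (749.1+547.3)/2 × 2 = 1296.4
  [2.75→3.25]: (547.3+505.9)/2 × 0.5 = 263.3
  [3.25→4.25]: (505.9+432.4)/2 × 1 = 469.15
  Sum = 2625.3375 ng/mL·h
Extrapolated tail: C_last / k_e = 432.4 / 0.157 = 2754.140
AUC_0→∞ = 2625.3375 + 2754.140 = 5379.4775 ng/mL·h

AUC = 5380 ng/mL·h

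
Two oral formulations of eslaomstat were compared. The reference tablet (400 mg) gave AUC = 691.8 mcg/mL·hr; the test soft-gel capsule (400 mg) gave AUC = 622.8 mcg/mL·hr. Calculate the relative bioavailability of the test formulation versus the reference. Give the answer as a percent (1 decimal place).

F_rel = (AUC_test/D_test) / (AUC_ref/D_ref)
      = (622.8/400) / (691.8/400)
      = 1.557 / 1.7295 = 0.9003 = 90.03%

F_rel = 90.0%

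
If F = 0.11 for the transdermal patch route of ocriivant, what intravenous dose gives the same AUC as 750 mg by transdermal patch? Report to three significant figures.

Systemic exposure from an extravascular dose = F × D_ev, so the equivalent IV dose is F × D_ev.
D_iv = F × D_ev = 0.11 × 750 = 82.5 mg

D_iv = 82.5 mg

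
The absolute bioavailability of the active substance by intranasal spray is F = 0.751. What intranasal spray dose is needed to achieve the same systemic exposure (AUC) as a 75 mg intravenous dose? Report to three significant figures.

D_intranasal = 99.9 mg

For equal systemic exposure: F × D_ev = D_iv
D_ev = D_iv / F = 75 / 0.751 = 99.8668 mg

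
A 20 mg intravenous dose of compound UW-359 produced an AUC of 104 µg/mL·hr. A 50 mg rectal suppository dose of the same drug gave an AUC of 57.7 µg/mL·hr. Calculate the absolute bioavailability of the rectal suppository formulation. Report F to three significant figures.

F = 0.222

F = (AUC_ev / D_ev) / (AUC_iv / D_iv)
  = (57.7/50) / (104/20)
  = 1.154 / 5.2 = 0.2219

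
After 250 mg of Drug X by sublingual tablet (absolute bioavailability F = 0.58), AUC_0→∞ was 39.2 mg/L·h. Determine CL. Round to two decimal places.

CL = F × Dose / AUC_0→∞
   = 0.58 × 250 / 39.2 = 3.69898 L/h

CL = 3.70 L/h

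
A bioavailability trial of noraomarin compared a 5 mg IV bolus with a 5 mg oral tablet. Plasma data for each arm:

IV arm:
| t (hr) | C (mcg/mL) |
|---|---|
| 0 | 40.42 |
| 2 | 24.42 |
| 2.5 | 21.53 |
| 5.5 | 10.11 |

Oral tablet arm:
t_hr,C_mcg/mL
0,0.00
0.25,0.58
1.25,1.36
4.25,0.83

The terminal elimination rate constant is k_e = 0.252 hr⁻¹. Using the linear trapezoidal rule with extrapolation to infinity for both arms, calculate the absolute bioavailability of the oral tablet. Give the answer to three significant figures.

F = 0.0465

Trapezoidal AUC_0→5.5 (IV):
  [0→2]: (40.42+24.42)/2 × 2 = 64.84
  [2→2.5]: (24.42+21.53)/2 × 0.5 = 11.4875
  [2.5→5.5]: (21.53+10.11)/2 × 3 = 47.46
  Sum = 123.7875 mcg/mL·hr
IV tail: 10.11/0.252 = 40.119; AUC_iv,0→∞ = 123.7875 + 40.119 = 163.9065 mcg/mL·hr
Trapezoidal AUC_0→4.25 (oral tablet):
  [0→0.25]: (0.00+0.58)/2 × 0.25 = 0.0725
  [0.25→1.25]: (0.58+1.36)/2 × 1 = 0.97
  [1.25→4.25]: (1.36+0.83)/2 × 3 = 3.285
  Sum = 4.3275 mcg/mL·hr
oral tablet tail: 0.83/0.252 = 3.294; AUC_ev,0→∞ = 4.3275 + 3.294 = 7.6215 mcg/mL·hr
F = (AUC_ev/D_ev)/(AUC_iv/D_iv) = (7.6215/5)/(163.9065/5) = 1.5243/32.7813 = 0.0465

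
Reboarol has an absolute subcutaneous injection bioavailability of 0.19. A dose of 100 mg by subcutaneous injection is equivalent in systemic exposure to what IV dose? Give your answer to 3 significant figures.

Systemic exposure from an extravascular dose = F × D_ev, so the equivalent IV dose is F × D_ev.
D_iv = F × D_ev = 0.19 × 100 = 19 mg

D_iv = 19.0 mg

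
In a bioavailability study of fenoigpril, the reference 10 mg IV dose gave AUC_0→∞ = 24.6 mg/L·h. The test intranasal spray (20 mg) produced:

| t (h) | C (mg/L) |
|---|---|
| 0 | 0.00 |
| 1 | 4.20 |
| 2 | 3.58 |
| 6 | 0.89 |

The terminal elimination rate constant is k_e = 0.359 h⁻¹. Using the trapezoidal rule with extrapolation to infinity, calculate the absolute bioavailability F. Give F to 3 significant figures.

Trapezoidal AUC_0→6 (intranasal spray):
  [0→1]: (0.00+4.20)/2 × 1 = 2.1
  [1→2]: (4.20+3.58)/2 × 1 = 3.89
  [2→6]: (3.58+0.89)/2 × 4 = 8.94
  Sum = 14.93 mg/L·h
Tail: C_last/k_e = 0.89/0.359 = 2.479
AUC_0→∞ (intranasal spray) = 14.93 + 2.479 = 17.409 mg/L·h
F = (AUC_ev/D_ev)/(AUC_iv/D_iv) = (17.409/20)/(24.6/10) = 0.87045/2.46 = 0.3538

F = 0.354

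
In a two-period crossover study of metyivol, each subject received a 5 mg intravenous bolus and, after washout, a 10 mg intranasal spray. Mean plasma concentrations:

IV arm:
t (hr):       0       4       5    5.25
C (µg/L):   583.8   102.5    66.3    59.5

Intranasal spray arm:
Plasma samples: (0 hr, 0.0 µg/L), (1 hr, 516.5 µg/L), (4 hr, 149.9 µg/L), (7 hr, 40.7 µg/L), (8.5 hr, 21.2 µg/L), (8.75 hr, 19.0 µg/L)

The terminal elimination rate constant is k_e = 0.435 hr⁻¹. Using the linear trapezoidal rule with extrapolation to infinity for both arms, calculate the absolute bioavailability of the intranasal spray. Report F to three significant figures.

Trapezoidal AUC_0→5.25 (IV):
  [0→4]: (583.8+102.5)/2 × 4 = 1372.6
  [4→5]: (102.5+66.3)/2 × 1 = 84.4
  [5→5.25]: (66.3+59.5)/2 × 0.25 = 15.725
  Sum = 1472.725 µg/L·hr
IV tail: 59.5/0.435 = 136.782; AUC_iv,0→∞ = 1472.725 + 136.782 = 1609.507 µg/L·hr
Trapezoidal AUC_0→8.75 (intranasal spray):
  [0→1]: (0.0+516.5)/2 × 1 = 258.25
  [1→4]: (516.5+149.9)/2 × 3 = 999.6
  [4→7]: (149.9+40.7)/2 × 3 = 285.9
  [7→8.5]: (40.7+21.2)/2 × 1.5 = 46.425
  [8.5→8.75]: (21.2+19.0)/2 × 0.25 = 5.025
  Sum = 1595.2 µg/L·hr
intranasal spray tail: 19.0/0.435 = 43.678; AUC_ev,0→∞ = 1595.2 + 43.678 = 1638.878 µg/L·hr
F = (AUC_ev/D_ev)/(AUC_iv/D_iv) = (1638.878/10)/(1609.507/5) = 163.8878/321.9014 = 0.5091

F = 0.509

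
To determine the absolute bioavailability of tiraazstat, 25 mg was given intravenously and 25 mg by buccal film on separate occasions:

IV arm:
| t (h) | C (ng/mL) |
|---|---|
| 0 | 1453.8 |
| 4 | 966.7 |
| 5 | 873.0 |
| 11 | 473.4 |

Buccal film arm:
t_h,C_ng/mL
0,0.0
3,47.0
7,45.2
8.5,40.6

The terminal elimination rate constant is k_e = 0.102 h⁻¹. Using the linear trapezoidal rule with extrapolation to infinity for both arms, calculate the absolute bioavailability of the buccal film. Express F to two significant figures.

Trapezoidal AUC_0→11 (IV):
  [0→4]: (1453.8+966.7)/2 × 4 = 4841.0
  [4→5]: (966.7+873.0)/2 × 1 = 919.85
  [5→11]: (873.0+473.4)/2 × 6 = 4039.2
  Sum = 9800.05 ng/mL·h
IV tail: 473.4/0.102 = 4641.176; AUC_iv,0→∞ = 9800.05 + 4641.176 = 14441.226 ng/mL·h
Trapezoidal AUC_0→8.5 (buccal film):
  [0→3]: (0.0+47.0)/2 × 3 = 70.5
  [3→7]: (47.0+45.2)/2 × 4 = 184.4
  [7→8.5]: (45.2+40.6)/2 × 1.5 = 64.35
  Sum = 319.25 ng/mL·h
buccal film tail: 40.6/0.102 = 398.039; AUC_ev,0→∞ = 319.25 + 398.039 = 717.289 ng/mL·h
F = (AUC_ev/D_ev)/(AUC_iv/D_iv) = (717.289/25)/(14441.226/25) = 28.69156/577.64904 = 0.0497

F = 0.050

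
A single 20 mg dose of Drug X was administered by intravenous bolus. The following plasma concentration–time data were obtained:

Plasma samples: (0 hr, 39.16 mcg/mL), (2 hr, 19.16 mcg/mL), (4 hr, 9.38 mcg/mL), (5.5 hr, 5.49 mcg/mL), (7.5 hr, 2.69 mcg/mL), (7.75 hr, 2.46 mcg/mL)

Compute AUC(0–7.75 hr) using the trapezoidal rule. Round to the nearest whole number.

Trapezoidal AUC_0→7.75:
  [0→2]: (39.16+19.16)/2 × 2 = 58.32
  [2→4]: (19.16+9.38)/2 × 2 = 28.54
  [4→5.5]: (9.38+5.49)/2 × 1.5 = 11.1525
  [5.5→7.5]: (5.49+2.69)/2 × 2 = 8.18
  [7.5→7.75]: (2.69+2.46)/2 × 0.25 = 0.64375
  Sum = 106.83625 mcg/mL·hr

AUC = 107 mcg/mL·hr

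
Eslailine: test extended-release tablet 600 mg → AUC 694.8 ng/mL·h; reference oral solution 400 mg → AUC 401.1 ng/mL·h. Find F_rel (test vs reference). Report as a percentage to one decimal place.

F_rel = (AUC_test/D_test) / (AUC_ref/D_ref)
      = (694.8/600) / (401.1/400)
      = 1.158 / 1.00275 = 1.1548 = 115.48%

F_rel = 115.5%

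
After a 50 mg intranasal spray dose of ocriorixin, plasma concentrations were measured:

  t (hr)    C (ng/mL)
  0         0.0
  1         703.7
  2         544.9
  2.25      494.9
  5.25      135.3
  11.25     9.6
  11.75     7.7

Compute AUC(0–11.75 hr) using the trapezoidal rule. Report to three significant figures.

AUC = 2490 ng/mL·hr

Trapezoidal AUC_0→11.75:
  [0→1]: (0.0+703.7)/2 × 1 = 351.85
  [1→2]: (703.7+544.9)/2 × 1 = 624.3
  [2→2.25]: (544.9+494.9)/2 × 0.25 = 129.975
  [2.25→5.25]: (494.9+135.3)/2 × 3 = 945.3
  [5.25→11.25]: (135.3+9.6)/2 × 6 = 434.7
  [11.25→11.75]: (9.6+7.7)/2 × 0.5 = 4.325
  Sum = 2490.45 ng/mL·hr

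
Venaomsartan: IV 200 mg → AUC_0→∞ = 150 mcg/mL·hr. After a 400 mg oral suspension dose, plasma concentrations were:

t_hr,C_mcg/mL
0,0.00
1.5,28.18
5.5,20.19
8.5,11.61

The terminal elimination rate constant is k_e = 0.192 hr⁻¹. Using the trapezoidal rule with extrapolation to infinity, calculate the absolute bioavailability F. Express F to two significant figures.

F = 0.75

Trapezoidal AUC_0→8.5 (oral suspension):
  [0→1.5]: (0.00+28.18)/2 × 1.5 = 21.135
  [1.5→5.5]: (28.18+20.19)/2 × 4 = 96.74
  [5.5→8.5]: (20.19+11.61)/2 × 3 = 47.7
  Sum = 165.575 mcg/mL·hr
Tail: C_last/k_e = 11.61/0.192 = 60.469
AUC_0→∞ (oral suspension) = 165.575 + 60.469 = 226.044 mcg/mL·hr
F = (AUC_ev/D_ev)/(AUC_iv/D_iv) = (226.044/400)/(150/200) = 0.56511/0.75 = 0.7535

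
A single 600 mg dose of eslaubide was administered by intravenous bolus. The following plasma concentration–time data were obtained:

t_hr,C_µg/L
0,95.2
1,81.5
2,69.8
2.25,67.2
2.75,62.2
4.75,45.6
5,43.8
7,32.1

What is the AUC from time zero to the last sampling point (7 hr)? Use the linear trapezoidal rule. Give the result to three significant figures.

Trapezoidal AUC_0→7:
  [0→1]: (95.2+81.5)/2 × 1 = 88.35
  [1→2]: (81.5+69.8)/2 × 1 = 75.65
  [2→2.25]: (69.8+67.2)/2 × 0.25 = 17.125
  [2.25→2.75]: (67.2+62.2)/2 × 0.5 = 32.35
  [2.75→4.75]: (62.2+45.6)/2 × 2 = 107.8
  [4.75→5]: (45.6+43.8)/2 × 0.25 = 11.175
  [5→7]: (43.8+32.1)/2 × 2 = 75.9
  Sum = 408.35 µg/L·hr

AUC = 408 µg/L·hr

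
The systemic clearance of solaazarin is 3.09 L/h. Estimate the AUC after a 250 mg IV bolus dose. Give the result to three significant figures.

AUC_0→∞ = Dose_iv / CL
        = 250 / 3.09 = 80.9061 mg/L·h

AUC = 80.9 mg/L·h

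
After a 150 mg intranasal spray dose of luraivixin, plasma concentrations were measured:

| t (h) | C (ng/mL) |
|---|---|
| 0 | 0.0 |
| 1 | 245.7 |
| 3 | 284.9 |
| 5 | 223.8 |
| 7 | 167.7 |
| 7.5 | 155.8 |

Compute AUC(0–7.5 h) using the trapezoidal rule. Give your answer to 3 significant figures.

Trapezoidal AUC_0→7.5:
  [0→1]: (0.0+245.7)/2 × 1 = 122.85
  [1→3]: (245.7+284.9)/2 × 2 = 530.6
  [3→5]: (284.9+223.8)/2 × 2 = 508.7
  [5→7]: (223.8+167.7)/2 × 2 = 391.5
  [7→7.5]: (167.7+155.8)/2 × 0.5 = 80.875
  Sum = 1634.525 ng/mL·h

AUC = 1630 ng/mL·h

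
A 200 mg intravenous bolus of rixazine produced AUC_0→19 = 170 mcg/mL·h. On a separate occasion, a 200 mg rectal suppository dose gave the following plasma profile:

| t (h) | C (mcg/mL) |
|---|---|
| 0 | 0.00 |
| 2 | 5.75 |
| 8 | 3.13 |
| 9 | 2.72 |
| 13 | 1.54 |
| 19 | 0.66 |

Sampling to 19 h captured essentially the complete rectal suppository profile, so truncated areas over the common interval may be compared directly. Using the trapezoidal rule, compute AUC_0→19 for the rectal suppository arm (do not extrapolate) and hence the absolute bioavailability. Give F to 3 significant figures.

Trapezoidal AUC_0→19 (rectal suppository):
  [0→2]: (0.00+5.75)/2 × 2 = 5.75
  [2→8]: (5.75+3.13)/2 × 6 = 26.64
  [8→9]: (3.13+2.72)/2 × 1 = 2.925
  [9→13]: (2.72+1.54)/2 × 4 = 8.52
  [13→19]: (1.54+0.66)/2 × 6 = 6.6
  Sum = 50.435 mcg/mL·h
F = (AUC_ev/D_ev)/(AUC_iv/D_iv) = (50.435/200)/(170/200) = 0.252175/0.85 = 0.2967

F = 0.297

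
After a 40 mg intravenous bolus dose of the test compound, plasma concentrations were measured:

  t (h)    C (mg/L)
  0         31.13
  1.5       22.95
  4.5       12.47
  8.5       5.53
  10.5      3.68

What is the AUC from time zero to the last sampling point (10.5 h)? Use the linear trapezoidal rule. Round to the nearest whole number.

AUC = 139 mg/L·h

Trapezoidal AUC_0→10.5:
  [0→1.5]: (31.13+22.95)/2 × 1.5 = 40.56
  [1.5→4.5]: (22.95+12.47)/2 × 3 = 53.13
  [4.5→8.5]: (12.47+5.53)/2 × 4 = 36.0
  [8.5→10.5]: (5.53+3.68)/2 × 2 = 9.21
  Sum = 138.9 mg/L·h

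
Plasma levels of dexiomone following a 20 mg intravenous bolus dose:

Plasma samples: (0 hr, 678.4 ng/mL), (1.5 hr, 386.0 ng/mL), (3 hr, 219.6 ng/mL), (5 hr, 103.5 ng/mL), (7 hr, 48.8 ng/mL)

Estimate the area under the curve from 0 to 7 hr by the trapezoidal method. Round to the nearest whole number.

Trapezoidal AUC_0→7:
  [0→1.5]: (678.4+386.0)/2 × 1.5 = 798.3
  [1.5→3]: (386.0+219.6)/2 × 1.5 = 454.2
  [3→5]: (219.6+103.5)/2 × 2 = 323.1
  [5→7]: (103.5+48.8)/2 × 2 = 152.3
  Sum = 1727.9 ng/mL·hr

AUC = 1728 ng/mL·hr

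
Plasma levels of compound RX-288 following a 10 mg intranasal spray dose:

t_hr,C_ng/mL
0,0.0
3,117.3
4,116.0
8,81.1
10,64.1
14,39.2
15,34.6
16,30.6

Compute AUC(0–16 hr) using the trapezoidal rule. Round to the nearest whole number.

Trapezoidal AUC_0→16:
  [0→3]: (0.0+117.3)/2 × 3 = 175.95
  [3→4]: (117.3+116.0)/2 × 1 = 116.65
  [4→8]: (116.0+81.1)/2 × 4 = 394.2
  [8→10]: (81.1+64.1)/2 × 2 = 145.2
  [10→14]: (64.1+39.2)/2 × 4 = 206.6
  [14→15]: (39.2+34.6)/2 × 1 = 36.9
  [15→16]: (34.6+30.6)/2 × 1 = 32.6
  Sum = 1108.1 ng/mL·hr

AUC = 1108 ng/mL·hr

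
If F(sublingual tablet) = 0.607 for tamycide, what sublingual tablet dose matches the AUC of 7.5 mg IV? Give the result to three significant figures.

D_sublingual = 12.4 mg

For equal systemic exposure: F × D_ev = D_iv
D_ev = D_iv / F = 7.5 / 0.607 = 12.3558 mg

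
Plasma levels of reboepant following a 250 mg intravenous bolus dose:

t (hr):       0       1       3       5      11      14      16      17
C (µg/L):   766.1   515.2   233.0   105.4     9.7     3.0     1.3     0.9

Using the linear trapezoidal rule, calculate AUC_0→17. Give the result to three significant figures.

AUC = 2100 µg/L·hr

Trapezoidal AUC_0→17:
  [0→1]: (766.1+515.2)/2 × 1 = 640.65
  [1→3]: (515.2+233.0)/2 × 2 = 748.2
  [3→5]: (233.0+105.4)/2 × 2 = 338.4
  [5→11]: (105.4+9.7)/2 × 6 = 345.3
  [11→14]: (9.7+3.0)/2 × 3 = 19.05
  [14→16]: (3.0+1.3)/2 × 2 = 4.3
  [16→17]: (1.3+0.9)/2 × 1 = 1.1
  Sum = 2097.0 µg/L·hr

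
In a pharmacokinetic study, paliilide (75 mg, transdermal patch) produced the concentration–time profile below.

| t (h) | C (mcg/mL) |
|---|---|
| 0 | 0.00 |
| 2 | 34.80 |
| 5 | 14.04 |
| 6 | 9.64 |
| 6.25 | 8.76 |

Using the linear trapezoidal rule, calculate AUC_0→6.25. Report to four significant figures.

Trapezoidal AUC_0→6.25:
  [0→2]: (0.00+34.80)/2 × 2 = 34.8
  [2→5]: (34.80+14.04)/2 × 3 = 73.26
  [5→6]: (14.04+9.64)/2 × 1 = 11.84
  [6→6.25]: (9.64+8.76)/2 × 0.25 = 2.3
  Sum = 122.2 mcg/mL·h

AUC = 122.2 mcg/mL·h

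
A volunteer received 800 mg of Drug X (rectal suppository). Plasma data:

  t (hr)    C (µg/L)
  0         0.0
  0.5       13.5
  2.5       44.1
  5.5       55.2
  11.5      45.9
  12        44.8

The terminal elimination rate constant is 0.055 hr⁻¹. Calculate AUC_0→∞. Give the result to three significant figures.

Trapezoidal AUC_0→12:
  [0→0.5]: (0.0+13.5)/2 × 0.5 = 3.375
  [0.5→2.5]: (13.5+44.1)/2 × 2 = 57.6
  [2.5→5.5]: (44.1+55.2)/2 × 3 = 148.95
  [5.5→11.5]: (55.2+45.9)/2 × 6 = 303.3
  [11.5→12]: (45.9+44.8)/2 × 0.5 = 22.675
  Sum = 535.9 µg/L·hr
Extrapolated tail: C_last / k_e = 44.8 / 0.055 = 814.545
AUC_0→∞ = 535.9 + 814.545 = 1350.445 µg/L·hr

AUC = 1350 µg/L·hr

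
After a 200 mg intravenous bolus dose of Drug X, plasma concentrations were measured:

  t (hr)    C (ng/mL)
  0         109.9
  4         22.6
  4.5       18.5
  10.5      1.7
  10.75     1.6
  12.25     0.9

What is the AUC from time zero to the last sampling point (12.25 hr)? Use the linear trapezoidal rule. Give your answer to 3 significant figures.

Trapezoidal AUC_0→12.25:
  [0→4]: (109.9+22.6)/2 × 4 = 265.0
  [4→4.5]: (22.6+18.5)/2 × 0.5 = 10.275
  [4.5→10.5]: (18.5+1.7)/2 × 6 = 60.6
  [10.5→10.75]: (1.7+1.6)/2 × 0.25 = 0.4125
  [10.75→12.25]: (1.6+0.9)/2 × 1.5 = 1.875
  Sum = 338.1625 ng/mL·hr

AUC = 338 ng/mL·hr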